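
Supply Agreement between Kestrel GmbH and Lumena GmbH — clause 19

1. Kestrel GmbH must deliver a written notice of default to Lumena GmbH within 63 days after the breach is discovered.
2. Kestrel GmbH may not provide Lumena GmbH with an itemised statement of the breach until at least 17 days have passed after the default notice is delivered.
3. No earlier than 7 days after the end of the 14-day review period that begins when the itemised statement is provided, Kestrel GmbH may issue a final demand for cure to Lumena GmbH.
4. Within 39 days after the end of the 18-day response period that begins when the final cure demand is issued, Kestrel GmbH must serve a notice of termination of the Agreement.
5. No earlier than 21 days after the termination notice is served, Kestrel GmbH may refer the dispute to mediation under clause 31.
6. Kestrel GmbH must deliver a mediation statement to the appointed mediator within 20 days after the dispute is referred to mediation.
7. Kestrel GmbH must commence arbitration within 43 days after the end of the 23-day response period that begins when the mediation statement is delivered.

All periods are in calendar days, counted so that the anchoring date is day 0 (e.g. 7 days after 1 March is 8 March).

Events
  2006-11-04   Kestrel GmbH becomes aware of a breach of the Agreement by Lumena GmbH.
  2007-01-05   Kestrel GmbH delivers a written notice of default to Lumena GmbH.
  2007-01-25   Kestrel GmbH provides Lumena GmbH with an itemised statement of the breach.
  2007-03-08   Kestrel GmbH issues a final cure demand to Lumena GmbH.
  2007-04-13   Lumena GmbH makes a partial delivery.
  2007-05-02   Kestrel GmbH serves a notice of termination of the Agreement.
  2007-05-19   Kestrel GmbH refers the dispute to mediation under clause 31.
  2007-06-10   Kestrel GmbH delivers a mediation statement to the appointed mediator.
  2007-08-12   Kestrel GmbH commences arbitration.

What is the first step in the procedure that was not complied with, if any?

(1) due by 2006-11-04 + 63 days = 2007-01-06; 2007-01-05 is within that limit.
(2) permitted from 2007-01-05 + 17 days = 2007-01-22 onward; 2007-01-25 is on or after that date.
(3) permitted from 2007-02-08 + 7 days = 2007-02-15 onward; done 2007-03-08 — permitted.
(4) due by 2007-03-26 + 39 days = 2007-05-04; 2007-05-02 is within that limit.
(5) permitted from 2007-05-02 + 21 days = 2007-05-23 onward; done 2007-05-19 — 4 days too early.

Step 5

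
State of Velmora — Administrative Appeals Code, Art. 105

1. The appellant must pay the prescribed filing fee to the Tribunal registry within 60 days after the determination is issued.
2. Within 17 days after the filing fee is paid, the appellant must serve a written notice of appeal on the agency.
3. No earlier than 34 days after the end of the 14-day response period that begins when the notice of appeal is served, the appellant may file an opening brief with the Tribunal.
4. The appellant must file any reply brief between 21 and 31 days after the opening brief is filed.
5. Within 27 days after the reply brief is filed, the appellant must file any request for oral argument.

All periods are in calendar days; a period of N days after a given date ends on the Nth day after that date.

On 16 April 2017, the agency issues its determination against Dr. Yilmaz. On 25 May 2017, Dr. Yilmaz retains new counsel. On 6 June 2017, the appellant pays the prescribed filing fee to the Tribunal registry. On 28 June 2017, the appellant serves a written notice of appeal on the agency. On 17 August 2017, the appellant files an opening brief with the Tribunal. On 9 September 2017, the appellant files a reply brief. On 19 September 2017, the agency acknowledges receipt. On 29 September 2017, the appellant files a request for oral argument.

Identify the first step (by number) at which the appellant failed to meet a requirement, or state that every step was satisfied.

Step 2

Step 1: 60 days after 16 April 2017 (when the determination is issued) is 15 June 2017; done 6 June 2017 — timely.
Step 2: 17 days after 6 June 2017 (when the filing fee is paid) is 23 June 2017; 28 June 2017 misses that deadline by 5 days.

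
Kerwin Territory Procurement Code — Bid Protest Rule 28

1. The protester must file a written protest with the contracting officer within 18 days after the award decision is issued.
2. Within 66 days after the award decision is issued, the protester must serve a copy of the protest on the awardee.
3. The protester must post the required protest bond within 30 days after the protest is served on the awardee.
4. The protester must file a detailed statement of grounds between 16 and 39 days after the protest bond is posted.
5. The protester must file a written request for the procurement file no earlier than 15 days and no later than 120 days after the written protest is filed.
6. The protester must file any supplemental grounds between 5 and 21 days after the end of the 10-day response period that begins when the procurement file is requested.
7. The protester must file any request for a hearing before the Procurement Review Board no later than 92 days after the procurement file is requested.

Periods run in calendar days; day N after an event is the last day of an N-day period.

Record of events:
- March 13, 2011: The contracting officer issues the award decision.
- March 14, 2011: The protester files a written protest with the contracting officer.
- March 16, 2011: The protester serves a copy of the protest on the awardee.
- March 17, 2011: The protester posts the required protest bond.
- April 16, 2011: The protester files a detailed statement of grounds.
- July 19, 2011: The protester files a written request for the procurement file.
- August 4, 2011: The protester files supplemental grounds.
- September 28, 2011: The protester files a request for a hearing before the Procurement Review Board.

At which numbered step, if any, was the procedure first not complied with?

(1) due by March 13, 2011 + 18 days = March 31, 2011; March 14, 2011 is within that limit.
(2) due by March 13, 2011 + 66 days = May 18, 2011; March 16, 2011 is within that limit.
(3) due by March 16, 2011 + 30 days = April 15, 2011; completed March 17, 2011, before the deadline.
(4) the permitted window runs from March 17, 2011 + 16 = April 2, 2011 to March 17, 2011 + 39 = April 25, 2011; done April 16, 2011, which is between those dates.
(5) the permitted window runs from March 14, 2011 + 15 = March 29, 2011 to March 14, 2011 + 120 = July 12, 2011; done July 19, 2011 — 7 days after the window closed.

Step 5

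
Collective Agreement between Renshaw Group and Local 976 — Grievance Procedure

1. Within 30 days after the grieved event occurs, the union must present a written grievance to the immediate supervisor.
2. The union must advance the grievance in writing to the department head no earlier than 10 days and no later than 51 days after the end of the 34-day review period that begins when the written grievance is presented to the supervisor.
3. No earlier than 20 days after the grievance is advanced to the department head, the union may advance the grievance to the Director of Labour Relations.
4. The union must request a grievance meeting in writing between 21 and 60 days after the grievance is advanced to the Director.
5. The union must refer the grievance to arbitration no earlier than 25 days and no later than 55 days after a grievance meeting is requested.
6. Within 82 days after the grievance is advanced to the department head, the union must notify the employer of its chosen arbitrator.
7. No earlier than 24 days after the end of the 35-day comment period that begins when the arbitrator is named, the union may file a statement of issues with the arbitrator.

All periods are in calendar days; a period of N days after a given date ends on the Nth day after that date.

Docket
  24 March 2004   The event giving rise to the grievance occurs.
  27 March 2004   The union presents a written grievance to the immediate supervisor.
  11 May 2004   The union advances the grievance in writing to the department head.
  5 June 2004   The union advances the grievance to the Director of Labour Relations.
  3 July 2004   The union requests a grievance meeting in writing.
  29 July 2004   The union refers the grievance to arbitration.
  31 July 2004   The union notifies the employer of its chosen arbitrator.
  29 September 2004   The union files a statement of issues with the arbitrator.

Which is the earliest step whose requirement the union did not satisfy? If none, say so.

Step 1: 30 days after 24 March 2004 (when the grieved event occurs) is 23 April 2004; completed 27 March 2004, before the deadline.
Step 2: the window is 10–51 days after 30 April 2004 (end of the 34-day review period, which began when the written grievance is presented to the supervisor on 27 March 2004), so 10 May 2004 through 20 June 2004; 11 May 2004 falls inside that range.
Step 3: the earliest permitted date is 20 days after 11 May 2004 (when the grievance is advanced to the department head), i.e. 31 May 2004; done 5 June 2004, after the minimum wait.
Step 4: the window is 21–60 days after 5 June 2004 (when the grievance is advanced to the Director), so 26 June 2004 through 4 August 2004; 3 July 2004 falls inside that range.
Step 5: the window is 25–55 days after 3 July 2004 (when a grievance meeting is requested), so 28 July 2004 through 27 August 2004; done 29 July 2004, which is between those dates.
Step 6: 82 days after 11 May 2004 (when the grievance is advanced to the department head) is 1 August 2004; 31 July 2004 is within that limit.
Step 7: the earliest permitted date is 24 days after 4 September 2004 (end of the 35-day comment period, which began when the arbitrator is named on 31 July 2004), i.e. 28 September 2004; done 29 September 2004, after the minimum wait.

None — every step was satisfied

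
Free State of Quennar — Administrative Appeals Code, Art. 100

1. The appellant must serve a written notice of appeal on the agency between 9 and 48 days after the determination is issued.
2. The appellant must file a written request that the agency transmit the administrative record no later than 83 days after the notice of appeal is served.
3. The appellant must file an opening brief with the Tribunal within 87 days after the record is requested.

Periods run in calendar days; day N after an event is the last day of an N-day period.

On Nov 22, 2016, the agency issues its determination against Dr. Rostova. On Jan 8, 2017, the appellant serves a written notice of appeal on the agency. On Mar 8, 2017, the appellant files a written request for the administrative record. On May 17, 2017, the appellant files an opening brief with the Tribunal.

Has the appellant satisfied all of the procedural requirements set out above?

Step 1 — 9 and 48 days from Nov 22, 2016 (when the determination is issued) are Dec 1, 2016 and Jan 9, 2017 respectively; done Jan 8, 2017, which is between those dates.
Step 2 — counting 83 days from Jan 8, 2017 (when the notice of appeal is served) gives a deadline of Apr 1, 2017; completed Mar 8, 2017, before the deadline.
Step 3 — counting 87 days from Mar 8, 2017 (when the record is requested) gives a deadline of Jun 3, 2017; done May 17, 2017 — timely.

Yes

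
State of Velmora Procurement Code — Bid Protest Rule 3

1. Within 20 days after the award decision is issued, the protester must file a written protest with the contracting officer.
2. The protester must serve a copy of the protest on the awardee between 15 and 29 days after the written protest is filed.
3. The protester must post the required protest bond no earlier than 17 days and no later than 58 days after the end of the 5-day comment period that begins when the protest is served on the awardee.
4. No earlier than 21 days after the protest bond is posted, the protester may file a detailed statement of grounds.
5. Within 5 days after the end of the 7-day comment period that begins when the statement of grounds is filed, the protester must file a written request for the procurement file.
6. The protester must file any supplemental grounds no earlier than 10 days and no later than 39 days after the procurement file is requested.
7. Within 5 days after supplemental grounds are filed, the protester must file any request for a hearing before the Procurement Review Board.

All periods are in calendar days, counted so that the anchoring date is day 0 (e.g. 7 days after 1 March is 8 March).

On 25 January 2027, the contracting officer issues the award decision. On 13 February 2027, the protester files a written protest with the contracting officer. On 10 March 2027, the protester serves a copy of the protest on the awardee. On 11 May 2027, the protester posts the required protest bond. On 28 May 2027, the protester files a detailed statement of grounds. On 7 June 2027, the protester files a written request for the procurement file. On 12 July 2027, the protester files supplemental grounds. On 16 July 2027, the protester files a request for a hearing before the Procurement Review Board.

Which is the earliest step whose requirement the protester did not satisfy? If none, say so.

Step 4

Step 1: 20 days after 25 January 2027 (when the award decision is issued) is 14 February 2027; 13 February 2027 is within that limit.
Step 2: the window is 15–29 days after 13 February 2027 (when the written protest is filed), so 28 February 2027 through 14 March 2027; done 10 March 2027, which is between those dates.
Step 3: the window is 17–58 days after 15 March 2027 (end of the 5-day comment period, which began when the protest is served on the awardee on 10 March 2027), so 1 April 2027 through 12 May 2027; done 11 May 2027 — within the window.
Step 4: the earliest permitted date is 21 days after 11 May 2027 (when the protest bond is posted), i.e. 1 June 2027; 28 May 2027 is 4 days before the earliest permitted date.
No need to go further; step 4 was not satisfied.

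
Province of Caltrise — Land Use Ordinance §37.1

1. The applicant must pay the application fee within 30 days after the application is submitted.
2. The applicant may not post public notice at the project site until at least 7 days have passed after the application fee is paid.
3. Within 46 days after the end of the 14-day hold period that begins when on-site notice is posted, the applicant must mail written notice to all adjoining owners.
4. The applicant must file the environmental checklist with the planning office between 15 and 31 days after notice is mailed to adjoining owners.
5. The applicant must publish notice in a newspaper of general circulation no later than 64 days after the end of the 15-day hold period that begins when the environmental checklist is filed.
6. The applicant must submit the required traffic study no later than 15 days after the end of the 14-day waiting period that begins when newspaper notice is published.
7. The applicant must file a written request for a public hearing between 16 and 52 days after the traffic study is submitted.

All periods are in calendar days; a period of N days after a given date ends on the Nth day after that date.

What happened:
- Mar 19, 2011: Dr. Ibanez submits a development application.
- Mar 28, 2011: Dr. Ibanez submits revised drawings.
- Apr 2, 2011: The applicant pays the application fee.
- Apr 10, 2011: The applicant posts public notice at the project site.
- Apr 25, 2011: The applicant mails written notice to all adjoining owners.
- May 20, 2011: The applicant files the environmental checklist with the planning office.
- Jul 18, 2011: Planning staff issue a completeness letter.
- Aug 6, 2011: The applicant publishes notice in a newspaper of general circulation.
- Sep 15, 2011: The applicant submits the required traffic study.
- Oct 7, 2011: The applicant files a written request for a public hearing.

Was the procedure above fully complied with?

No

Step 1 — counting 30 days from Mar 19, 2011 (when the application is submitted) gives a deadline of Apr 18, 2011; Apr 2, 2011 is within that limit.
Step 2 — must wait 7 days from Apr 2, 2011 (when the application fee is paid), so not before Apr 9, 2011; Apr 10, 2011 is on or after that date.
Step 3 — counting 46 days from Apr 24, 2011 (end of the 14-day hold period, which began when on-site notice is posted on Apr 10, 2011) gives a deadline of Jun 9, 2011; completed Apr 25, 2011, before the deadline.
Step 4 — 15 and 31 days from Apr 25, 2011 (when notice is mailed to adjoining owners) are May 10, 2011 and May 26, 2011 respectively; done May 20, 2011, which is between those dates.
Step 5 — counting 64 days from Jun 4, 2011 (end of the 15-day hold period, which began when the environmental checklist is filed on May 20, 2011) gives a deadline of Aug 7, 2011; done Aug 6, 2011 — timely.
Step 6 — counting 15 days from Aug 20, 2011 (end of the 14-day waiting period, which began when newspaper notice is published on Aug 6, 2011) gives a deadline of Sep 4, 2011; done Sep 15, 2011 — 11 days late.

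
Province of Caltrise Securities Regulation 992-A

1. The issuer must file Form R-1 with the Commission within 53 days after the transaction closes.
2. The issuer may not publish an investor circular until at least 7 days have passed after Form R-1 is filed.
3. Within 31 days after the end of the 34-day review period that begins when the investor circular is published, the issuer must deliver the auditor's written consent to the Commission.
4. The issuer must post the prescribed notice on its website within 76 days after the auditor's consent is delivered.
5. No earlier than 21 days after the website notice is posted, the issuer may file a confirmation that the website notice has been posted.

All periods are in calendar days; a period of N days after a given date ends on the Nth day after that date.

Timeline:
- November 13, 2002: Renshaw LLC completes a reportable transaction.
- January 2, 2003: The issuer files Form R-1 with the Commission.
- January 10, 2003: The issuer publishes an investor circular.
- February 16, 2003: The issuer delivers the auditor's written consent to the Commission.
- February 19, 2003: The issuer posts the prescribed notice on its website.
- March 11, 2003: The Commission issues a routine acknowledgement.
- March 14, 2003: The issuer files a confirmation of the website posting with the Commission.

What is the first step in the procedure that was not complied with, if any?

None — every step was satisfied

Step 1 — counting 53 days from November 13, 2002 (when the transaction closes) gives a deadline of January 5, 2003; January 2, 2003 is within that limit.
Step 2 — must wait 7 days from January 2, 2003 (when Form R-1 is filed), so not before January 9, 2003; done January 10, 2003, after the minimum wait.
Step 3 — counting 31 days from February 13, 2003 (end of the 34-day review period, which began when the investor circular is published on January 10, 2003) gives a deadline of March 16, 2003; completed February 16, 2003, before the deadline.
Step 4 — counting 76 days from February 16, 2003 (when the auditor's consent is delivered) gives a deadline of May 3, 2003; completed February 19, 2003, before the deadline.
Step 5 — must wait 21 days from February 19, 2003 (when the website notice is posted), so not before March 12, 2003; March 14, 2003 is on or after that date.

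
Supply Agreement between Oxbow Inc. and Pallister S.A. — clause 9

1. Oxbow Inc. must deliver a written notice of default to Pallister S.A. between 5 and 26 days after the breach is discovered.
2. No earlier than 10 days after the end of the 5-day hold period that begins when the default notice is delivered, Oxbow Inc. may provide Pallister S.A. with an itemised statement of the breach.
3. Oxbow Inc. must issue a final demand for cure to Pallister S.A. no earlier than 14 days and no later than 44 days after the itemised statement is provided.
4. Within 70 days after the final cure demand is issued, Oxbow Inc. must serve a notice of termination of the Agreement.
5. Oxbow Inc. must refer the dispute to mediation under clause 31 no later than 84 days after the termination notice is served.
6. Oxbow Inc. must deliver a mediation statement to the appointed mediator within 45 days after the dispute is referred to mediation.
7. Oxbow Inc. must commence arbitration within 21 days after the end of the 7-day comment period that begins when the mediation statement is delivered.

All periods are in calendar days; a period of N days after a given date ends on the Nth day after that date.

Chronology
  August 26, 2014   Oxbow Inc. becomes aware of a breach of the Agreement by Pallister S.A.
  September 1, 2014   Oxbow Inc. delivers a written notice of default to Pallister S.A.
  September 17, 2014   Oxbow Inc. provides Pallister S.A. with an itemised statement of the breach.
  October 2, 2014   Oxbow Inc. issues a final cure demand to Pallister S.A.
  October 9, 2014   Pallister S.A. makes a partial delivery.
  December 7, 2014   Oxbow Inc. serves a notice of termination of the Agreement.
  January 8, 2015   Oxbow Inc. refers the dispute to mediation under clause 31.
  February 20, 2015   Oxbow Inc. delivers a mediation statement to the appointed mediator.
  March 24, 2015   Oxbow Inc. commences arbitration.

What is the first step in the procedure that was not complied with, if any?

Step 7

(1) the permitted window runs from August 26, 2014 + 5 = August 31, 2014 to August 26, 2014 + 26 = September 21, 2014; done September 1, 2014, which is between those dates.
(2) permitted from September 6, 2014 + 10 days = September 16, 2014 onward; done September 17, 2014, after the minimum wait.
(3) the permitted window runs from September 17, 2014 + 14 = October 1, 2014 to September 17, 2014 + 44 = October 31, 2014; done October 2, 2014 — within the window.
(4) due by October 2, 2014 + 70 days = December 11, 2014; December 7, 2014 is within that limit.
(5) due by December 7, 2014 + 84 days = March 1, 2015; completed January 8, 2015, before the deadline.
(6) due by January 8, 2015 + 45 days = February 22, 2015; completed February 20, 2015, before the deadline.
(7) due by February 27, 2015 + 21 days = March 20, 2015; not done until March 24, 2015, 4 days after the deadline.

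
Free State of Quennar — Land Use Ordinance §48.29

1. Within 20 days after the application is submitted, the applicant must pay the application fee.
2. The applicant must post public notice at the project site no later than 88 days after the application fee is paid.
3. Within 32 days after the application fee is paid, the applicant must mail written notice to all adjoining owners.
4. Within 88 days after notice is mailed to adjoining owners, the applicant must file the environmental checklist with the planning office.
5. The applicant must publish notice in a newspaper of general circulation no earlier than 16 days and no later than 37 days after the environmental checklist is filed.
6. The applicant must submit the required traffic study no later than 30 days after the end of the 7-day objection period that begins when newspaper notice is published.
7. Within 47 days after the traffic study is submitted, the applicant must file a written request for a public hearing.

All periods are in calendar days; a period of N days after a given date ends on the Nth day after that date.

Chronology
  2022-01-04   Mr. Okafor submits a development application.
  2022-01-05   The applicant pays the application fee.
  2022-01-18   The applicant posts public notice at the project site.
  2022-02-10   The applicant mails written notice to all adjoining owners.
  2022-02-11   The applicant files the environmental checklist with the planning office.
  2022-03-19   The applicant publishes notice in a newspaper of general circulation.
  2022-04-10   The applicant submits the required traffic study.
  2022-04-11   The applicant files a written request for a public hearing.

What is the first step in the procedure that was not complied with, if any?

Step 1 — counting 20 days from 2022-01-04 (when the application is submitted) gives a deadline of 2022-01-24; done 2022-01-05 — timely.
Step 2 — counting 88 days from 2022-01-05 (when the application fee is paid) gives a deadline of 2022-04-03; completed 2022-01-18, before the deadline.
Step 3 — counting 32 days from 2022-01-05 (when the application fee is paid) gives a deadline of 2022-02-06; not done until 2022-02-10, 4 days after the deadline.

Step 3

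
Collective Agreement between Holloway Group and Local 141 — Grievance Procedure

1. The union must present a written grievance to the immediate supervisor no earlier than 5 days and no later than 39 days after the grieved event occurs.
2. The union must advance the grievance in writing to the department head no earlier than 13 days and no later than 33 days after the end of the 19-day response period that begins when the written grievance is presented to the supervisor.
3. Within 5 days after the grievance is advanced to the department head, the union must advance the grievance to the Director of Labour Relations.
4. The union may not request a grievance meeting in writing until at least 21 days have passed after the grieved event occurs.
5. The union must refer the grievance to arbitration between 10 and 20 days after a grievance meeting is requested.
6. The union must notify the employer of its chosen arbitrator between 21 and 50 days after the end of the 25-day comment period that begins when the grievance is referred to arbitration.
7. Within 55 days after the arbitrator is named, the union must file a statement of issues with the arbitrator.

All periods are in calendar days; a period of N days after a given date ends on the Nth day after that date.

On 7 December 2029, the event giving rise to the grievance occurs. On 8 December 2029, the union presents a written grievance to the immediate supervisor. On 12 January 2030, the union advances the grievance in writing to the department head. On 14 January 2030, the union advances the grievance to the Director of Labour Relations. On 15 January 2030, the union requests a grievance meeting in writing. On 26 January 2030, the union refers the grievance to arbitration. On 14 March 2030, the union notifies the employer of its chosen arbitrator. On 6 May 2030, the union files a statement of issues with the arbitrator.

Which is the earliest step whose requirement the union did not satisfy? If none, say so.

Step 1

Step 1 — 5 and 39 days from 7 December 2029 (when the grieved event occurs) are 12 December 2029 and 15 January 2030 respectively; done 8 December 2029 — 4 days before the window opened.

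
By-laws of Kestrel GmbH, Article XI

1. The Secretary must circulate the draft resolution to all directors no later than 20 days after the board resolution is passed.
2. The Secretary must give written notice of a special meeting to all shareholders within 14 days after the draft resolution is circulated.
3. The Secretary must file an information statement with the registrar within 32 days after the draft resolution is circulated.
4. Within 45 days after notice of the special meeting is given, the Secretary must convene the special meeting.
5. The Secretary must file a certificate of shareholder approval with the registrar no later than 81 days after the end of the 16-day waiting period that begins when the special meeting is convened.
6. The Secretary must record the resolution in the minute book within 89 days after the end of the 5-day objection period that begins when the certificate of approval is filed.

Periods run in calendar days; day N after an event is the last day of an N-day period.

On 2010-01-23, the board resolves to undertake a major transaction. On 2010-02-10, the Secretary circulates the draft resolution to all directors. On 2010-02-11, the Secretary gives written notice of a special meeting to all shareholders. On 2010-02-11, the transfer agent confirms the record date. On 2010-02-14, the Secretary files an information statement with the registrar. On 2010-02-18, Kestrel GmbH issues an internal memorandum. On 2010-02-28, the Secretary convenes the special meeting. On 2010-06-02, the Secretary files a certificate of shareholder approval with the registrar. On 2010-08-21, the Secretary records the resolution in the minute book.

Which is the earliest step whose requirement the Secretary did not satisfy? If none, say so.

None — every step was satisfied

Step 1: 20 days after 2010-01-23 (when the board resolution is passed) is 2010-02-12; done 2010-02-10 — timely.
Step 2: 14 days after 2010-02-10 (when the draft resolution is circulated) is 2010-02-24; 2010-02-11 is within that limit.
Step 3: 32 days after 2010-02-10 (when the draft resolution is circulated) is 2010-03-14; completed 2010-02-14, before the deadline.
Step 4: 45 days after 2010-02-11 (when notice of the special meeting is given) is 2010-03-28; done 2010-02-28 — timely.
Step 5: 81 days after 2010-03-16 (end of the 16-day waiting period, which began when the special meeting is convened on 2010-02-28) is 2010-06-05; done 2010-06-02 — timely.
Step 6: 89 days after 2010-06-07 (end of the 5-day objection period, which began when the certificate of approval is filed on 2010-06-02) is 2010-09-04; 2010-08-21 is within that limit.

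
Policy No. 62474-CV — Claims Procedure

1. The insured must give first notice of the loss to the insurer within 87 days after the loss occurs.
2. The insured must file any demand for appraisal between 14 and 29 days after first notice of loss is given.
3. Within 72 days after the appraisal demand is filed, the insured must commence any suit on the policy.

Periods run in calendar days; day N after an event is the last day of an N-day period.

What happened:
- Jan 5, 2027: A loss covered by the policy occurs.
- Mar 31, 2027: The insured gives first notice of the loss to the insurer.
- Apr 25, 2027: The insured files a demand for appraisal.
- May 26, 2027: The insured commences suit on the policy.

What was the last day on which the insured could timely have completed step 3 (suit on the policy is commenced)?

Jul 6, 2027

Step 3 runs from Apr 25, 2027, when the appraisal demand is filed. 72 days after Apr 25, 2027 is Jul 6, 2027.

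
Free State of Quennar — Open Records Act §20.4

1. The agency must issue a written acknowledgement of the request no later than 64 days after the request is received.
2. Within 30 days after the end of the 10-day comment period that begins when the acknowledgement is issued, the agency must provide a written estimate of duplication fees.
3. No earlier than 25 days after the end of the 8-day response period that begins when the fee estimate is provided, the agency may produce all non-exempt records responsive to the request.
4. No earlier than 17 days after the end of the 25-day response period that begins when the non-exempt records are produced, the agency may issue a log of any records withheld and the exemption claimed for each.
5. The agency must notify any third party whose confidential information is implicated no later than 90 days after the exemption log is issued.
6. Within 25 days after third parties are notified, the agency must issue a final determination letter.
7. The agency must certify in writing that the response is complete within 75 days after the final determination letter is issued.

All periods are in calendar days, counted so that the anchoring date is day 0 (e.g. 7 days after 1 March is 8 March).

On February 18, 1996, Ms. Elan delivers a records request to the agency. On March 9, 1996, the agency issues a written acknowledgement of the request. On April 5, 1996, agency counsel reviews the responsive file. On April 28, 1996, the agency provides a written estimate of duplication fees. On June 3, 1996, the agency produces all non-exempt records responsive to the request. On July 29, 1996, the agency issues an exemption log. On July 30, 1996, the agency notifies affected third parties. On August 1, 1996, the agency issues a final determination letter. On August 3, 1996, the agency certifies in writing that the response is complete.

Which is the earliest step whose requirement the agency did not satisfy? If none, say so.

Step 2

(1) due by February 18, 1996 + 64 days = April 22, 1996; March 9, 1996 is within that limit.
(2) due by March 19, 1996 + 30 days = April 18, 1996; not done until April 28, 1996, 10 days after the deadline.
That is the first point of non-compliance.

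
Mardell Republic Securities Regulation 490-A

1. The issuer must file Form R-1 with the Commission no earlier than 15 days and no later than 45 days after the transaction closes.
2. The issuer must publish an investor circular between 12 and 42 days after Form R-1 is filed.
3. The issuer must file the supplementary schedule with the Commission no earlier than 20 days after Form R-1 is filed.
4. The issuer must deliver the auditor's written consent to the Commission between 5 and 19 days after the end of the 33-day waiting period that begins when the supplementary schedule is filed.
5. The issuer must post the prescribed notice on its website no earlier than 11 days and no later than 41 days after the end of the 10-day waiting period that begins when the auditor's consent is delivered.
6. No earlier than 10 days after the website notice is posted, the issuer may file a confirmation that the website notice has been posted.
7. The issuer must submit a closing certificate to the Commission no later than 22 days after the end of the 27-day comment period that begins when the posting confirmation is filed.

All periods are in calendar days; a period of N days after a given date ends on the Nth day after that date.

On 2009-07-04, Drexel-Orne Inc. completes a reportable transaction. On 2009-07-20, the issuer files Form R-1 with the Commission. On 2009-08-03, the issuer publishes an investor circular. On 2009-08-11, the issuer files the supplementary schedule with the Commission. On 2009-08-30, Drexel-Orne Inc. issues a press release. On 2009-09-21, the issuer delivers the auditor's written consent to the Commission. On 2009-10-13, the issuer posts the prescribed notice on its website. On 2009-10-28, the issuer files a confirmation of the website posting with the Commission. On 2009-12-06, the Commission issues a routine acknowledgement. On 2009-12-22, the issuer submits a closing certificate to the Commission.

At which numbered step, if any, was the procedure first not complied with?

Step 1: the window is 15–45 days after 2009-07-04 (when the transaction closes), so 2009-07-19 through 2009-08-18; done 2009-07-20, which is between those dates.
Step 2: the window is 12–42 days after 2009-07-20 (when Form R-1 is filed), so 2009-08-01 through 2009-08-31; done 2009-08-03 — within the window.
Step 3: the earliest permitted date is 20 days after 2009-07-20 (when Form R-1 is filed), i.e. 2009-08-09; 2009-08-11 is on or after that date.
Step 4: the window is 5–19 days after 2009-09-13 (end of the 33-day waiting period, which began when the supplementary schedule is filed on 2009-08-11), so 2009-09-18 through 2009-10-02; done 2009-09-21 — within the window.
Step 5: the window is 11–41 days after 2009-10-01 (end of the 10-day waiting period, which began when the auditor's consent is delivered on 2009-09-21), so 2009-10-12 through 2009-11-11; done 2009-10-13 — within the window.
Step 6: the earliest permitted date is 10 days after 2009-10-13 (when the website notice is posted), i.e. 2009-10-23; done 2009-10-28 — permitted.
Step 7: 22 days after 2009-11-24 (end of the 27-day comment period, which began when the posting confirmation is filed on 2009-10-28) is 2009-12-16; not done until 2009-12-22, 6 days after the deadline.
The procedure was therefore not followed at step 7.

Step 7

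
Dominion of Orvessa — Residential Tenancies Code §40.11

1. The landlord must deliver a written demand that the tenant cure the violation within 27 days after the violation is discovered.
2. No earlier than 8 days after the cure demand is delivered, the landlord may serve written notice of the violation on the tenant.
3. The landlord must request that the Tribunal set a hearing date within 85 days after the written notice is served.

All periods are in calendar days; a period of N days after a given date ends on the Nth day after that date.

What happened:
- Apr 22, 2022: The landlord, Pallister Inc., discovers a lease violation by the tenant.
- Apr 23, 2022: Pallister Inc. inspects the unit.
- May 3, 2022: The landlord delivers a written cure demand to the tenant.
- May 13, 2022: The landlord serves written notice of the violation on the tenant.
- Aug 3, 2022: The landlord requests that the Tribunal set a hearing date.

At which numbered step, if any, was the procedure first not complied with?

Step 1 — counting 27 days from Apr 22, 2022 (when the violation is discovered) gives a deadline of May 19, 2022; completed May 3, 2022, before the deadline.
Step 2 — must wait 8 days from May 3, 2022 (when the cure demand is delivered), so not before May 11, 2022; May 13, 2022 is on or after that date.
Step 3 — counting 85 days from May 13, 2022 (when the written notice is served) gives a deadline of Aug 6, 2022; Aug 3, 2022 is within that limit.

None — every step was satisfied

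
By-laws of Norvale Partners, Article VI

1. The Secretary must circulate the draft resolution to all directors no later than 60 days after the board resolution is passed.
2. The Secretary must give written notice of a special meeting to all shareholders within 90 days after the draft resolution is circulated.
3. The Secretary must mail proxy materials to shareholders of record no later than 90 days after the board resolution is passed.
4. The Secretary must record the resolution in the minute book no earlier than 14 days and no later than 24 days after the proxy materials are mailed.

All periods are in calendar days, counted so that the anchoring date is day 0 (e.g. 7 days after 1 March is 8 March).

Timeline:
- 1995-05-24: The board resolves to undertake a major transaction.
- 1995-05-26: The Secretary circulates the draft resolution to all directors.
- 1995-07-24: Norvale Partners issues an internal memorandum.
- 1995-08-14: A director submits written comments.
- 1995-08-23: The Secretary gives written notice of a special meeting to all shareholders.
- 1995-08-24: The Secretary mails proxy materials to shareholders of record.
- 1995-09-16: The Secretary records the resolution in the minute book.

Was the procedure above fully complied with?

No

(1) due by 1995-05-24 + 60 days = 1995-07-23; done 1995-05-26 — timely.
(2) due by 1995-05-26 + 90 days = 1995-08-24; 1995-08-23 is within that limit.
(3) due by 1995-05-24 + 90 days = 1995-08-22; not done until 1995-08-24, 2 days after the deadline.
The procedure was therefore not followed at step 3.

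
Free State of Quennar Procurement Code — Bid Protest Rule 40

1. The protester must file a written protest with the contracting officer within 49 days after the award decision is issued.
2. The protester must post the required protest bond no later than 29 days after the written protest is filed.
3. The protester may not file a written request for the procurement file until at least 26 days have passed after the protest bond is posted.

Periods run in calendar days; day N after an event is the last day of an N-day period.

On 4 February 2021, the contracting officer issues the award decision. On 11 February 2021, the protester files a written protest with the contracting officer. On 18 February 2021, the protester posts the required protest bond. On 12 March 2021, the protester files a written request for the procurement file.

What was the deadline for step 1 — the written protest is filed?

25 March 2021

Step 1 runs from 4 February 2021, when the award decision is issued. 49 days after 4 February 2021 is 25 March 2021.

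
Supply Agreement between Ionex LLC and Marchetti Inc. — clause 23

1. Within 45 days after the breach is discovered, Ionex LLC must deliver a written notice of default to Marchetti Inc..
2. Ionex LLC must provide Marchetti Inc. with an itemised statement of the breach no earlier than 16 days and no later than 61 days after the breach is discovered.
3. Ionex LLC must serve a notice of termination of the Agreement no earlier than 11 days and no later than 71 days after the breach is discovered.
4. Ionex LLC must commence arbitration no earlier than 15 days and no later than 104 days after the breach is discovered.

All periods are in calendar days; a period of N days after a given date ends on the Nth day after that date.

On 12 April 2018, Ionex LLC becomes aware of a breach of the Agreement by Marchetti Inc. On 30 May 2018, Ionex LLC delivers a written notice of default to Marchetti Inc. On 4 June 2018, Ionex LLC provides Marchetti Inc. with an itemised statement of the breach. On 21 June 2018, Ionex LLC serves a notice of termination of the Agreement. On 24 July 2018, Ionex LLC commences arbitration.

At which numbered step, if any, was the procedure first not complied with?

Step 1

Step 1: 45 days after 12 April 2018 (when the breach is discovered) is 27 May 2018; 30 May 2018 misses that deadline by 3 days.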